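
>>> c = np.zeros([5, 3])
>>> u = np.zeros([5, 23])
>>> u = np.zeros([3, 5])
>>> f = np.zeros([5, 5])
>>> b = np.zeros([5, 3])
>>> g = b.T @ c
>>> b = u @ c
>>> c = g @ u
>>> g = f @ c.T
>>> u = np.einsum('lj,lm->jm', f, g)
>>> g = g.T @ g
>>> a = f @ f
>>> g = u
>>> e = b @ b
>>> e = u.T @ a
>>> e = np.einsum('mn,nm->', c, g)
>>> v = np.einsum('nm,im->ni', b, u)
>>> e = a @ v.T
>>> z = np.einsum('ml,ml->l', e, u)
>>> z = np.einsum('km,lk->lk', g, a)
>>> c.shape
(3, 5)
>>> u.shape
(5, 3)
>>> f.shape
(5, 5)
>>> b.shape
(3, 3)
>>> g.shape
(5, 3)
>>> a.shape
(5, 5)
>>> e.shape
(5, 3)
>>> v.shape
(3, 5)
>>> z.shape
(5, 5)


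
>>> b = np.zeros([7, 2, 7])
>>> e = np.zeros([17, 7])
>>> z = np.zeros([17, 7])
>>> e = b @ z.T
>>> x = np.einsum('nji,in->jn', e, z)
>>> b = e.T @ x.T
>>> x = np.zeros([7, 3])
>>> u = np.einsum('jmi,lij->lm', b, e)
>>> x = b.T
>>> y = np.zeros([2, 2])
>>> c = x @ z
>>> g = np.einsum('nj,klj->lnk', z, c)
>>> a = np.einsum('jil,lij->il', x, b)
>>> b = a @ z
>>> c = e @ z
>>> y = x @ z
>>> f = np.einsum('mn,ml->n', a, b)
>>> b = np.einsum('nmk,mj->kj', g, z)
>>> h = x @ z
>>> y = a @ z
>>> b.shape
(2, 7)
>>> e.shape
(7, 2, 17)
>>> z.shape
(17, 7)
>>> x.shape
(2, 2, 17)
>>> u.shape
(7, 2)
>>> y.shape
(2, 7)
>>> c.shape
(7, 2, 7)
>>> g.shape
(2, 17, 2)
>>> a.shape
(2, 17)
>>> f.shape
(17,)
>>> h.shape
(2, 2, 7)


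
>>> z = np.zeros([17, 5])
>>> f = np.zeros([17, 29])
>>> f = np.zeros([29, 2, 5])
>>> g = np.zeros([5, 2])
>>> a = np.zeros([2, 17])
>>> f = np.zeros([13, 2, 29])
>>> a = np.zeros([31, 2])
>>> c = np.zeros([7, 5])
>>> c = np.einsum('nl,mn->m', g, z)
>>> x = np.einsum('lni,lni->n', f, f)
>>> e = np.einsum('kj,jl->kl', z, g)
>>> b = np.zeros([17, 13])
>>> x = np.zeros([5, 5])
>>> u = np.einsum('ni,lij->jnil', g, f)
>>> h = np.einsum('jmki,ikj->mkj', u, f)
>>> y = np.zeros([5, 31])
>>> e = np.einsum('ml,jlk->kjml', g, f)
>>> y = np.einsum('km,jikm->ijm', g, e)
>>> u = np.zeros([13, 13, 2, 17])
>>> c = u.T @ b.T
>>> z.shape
(17, 5)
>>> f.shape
(13, 2, 29)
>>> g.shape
(5, 2)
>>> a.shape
(31, 2)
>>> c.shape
(17, 2, 13, 17)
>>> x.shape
(5, 5)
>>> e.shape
(29, 13, 5, 2)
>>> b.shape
(17, 13)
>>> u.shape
(13, 13, 2, 17)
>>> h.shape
(5, 2, 29)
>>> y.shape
(13, 29, 2)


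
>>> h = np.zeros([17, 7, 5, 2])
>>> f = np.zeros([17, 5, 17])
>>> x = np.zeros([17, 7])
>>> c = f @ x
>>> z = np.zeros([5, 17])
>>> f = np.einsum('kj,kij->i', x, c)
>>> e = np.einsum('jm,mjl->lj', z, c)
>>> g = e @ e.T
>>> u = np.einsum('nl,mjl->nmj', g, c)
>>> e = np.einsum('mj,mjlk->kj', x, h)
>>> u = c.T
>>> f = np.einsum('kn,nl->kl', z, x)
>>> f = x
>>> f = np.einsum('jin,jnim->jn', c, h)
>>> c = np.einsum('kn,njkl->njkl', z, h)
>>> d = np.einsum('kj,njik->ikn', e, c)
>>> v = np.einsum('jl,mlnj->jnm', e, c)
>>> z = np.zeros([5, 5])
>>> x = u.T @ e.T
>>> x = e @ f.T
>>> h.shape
(17, 7, 5, 2)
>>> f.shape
(17, 7)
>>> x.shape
(2, 17)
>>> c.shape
(17, 7, 5, 2)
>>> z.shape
(5, 5)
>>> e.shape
(2, 7)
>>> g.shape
(7, 7)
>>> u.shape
(7, 5, 17)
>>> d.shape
(5, 2, 17)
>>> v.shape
(2, 5, 17)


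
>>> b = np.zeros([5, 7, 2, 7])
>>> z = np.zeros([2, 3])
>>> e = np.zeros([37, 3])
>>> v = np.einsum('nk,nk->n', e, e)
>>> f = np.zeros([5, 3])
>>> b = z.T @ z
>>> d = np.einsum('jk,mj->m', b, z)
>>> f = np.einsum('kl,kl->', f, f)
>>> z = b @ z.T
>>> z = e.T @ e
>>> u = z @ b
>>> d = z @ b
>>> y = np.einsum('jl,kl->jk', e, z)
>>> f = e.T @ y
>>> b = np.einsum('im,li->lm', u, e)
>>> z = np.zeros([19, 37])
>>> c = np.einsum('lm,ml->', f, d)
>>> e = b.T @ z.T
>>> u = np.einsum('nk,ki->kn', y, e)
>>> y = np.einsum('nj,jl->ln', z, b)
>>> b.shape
(37, 3)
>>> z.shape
(19, 37)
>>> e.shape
(3, 19)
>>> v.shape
(37,)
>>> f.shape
(3, 3)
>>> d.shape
(3, 3)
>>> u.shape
(3, 37)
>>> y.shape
(3, 19)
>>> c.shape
()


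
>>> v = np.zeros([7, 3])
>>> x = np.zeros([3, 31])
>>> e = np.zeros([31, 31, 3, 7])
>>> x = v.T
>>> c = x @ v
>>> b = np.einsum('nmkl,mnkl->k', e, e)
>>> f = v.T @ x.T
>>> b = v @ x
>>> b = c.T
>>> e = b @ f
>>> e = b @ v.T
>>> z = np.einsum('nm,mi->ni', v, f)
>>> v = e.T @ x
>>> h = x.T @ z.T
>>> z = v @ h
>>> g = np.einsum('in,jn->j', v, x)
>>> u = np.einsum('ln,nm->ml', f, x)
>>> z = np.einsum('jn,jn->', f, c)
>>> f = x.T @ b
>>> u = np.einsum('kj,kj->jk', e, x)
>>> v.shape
(7, 7)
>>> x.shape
(3, 7)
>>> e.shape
(3, 7)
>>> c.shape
(3, 3)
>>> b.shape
(3, 3)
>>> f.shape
(7, 3)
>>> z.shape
()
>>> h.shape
(7, 7)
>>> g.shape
(3,)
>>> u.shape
(7, 3)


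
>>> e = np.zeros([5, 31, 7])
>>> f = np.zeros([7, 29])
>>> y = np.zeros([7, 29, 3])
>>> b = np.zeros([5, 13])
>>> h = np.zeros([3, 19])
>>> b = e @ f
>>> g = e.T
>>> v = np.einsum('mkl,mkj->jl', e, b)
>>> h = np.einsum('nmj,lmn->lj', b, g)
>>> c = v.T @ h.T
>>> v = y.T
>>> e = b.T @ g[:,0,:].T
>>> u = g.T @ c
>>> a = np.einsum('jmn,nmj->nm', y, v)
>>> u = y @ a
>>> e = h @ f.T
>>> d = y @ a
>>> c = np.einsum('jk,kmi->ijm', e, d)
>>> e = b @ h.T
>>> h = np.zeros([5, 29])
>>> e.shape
(5, 31, 7)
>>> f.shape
(7, 29)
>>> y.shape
(7, 29, 3)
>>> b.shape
(5, 31, 29)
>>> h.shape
(5, 29)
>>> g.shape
(7, 31, 5)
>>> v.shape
(3, 29, 7)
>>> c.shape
(29, 7, 29)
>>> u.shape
(7, 29, 29)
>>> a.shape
(3, 29)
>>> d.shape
(7, 29, 29)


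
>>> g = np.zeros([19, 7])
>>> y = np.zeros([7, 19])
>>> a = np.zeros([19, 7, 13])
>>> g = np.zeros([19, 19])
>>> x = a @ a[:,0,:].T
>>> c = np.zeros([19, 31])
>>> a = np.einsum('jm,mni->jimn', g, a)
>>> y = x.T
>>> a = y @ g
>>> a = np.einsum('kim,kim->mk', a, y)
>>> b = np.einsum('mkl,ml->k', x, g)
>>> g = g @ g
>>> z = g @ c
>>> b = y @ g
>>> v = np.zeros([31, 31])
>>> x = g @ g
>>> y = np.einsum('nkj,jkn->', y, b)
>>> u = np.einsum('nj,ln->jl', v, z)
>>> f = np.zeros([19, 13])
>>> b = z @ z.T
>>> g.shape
(19, 19)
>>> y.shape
()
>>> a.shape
(19, 19)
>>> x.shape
(19, 19)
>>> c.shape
(19, 31)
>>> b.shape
(19, 19)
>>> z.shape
(19, 31)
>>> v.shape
(31, 31)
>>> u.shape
(31, 19)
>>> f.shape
(19, 13)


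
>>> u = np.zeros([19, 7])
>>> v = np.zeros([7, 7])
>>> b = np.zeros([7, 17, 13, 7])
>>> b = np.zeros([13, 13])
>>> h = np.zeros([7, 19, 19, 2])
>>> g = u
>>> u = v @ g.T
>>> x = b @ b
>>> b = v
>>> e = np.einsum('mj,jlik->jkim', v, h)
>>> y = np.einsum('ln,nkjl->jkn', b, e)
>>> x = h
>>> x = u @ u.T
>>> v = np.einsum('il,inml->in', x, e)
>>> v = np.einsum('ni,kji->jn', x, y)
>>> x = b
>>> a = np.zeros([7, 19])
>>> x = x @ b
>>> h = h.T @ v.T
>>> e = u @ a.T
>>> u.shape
(7, 19)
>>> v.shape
(2, 7)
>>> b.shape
(7, 7)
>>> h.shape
(2, 19, 19, 2)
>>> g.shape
(19, 7)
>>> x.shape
(7, 7)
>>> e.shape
(7, 7)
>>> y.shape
(19, 2, 7)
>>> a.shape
(7, 19)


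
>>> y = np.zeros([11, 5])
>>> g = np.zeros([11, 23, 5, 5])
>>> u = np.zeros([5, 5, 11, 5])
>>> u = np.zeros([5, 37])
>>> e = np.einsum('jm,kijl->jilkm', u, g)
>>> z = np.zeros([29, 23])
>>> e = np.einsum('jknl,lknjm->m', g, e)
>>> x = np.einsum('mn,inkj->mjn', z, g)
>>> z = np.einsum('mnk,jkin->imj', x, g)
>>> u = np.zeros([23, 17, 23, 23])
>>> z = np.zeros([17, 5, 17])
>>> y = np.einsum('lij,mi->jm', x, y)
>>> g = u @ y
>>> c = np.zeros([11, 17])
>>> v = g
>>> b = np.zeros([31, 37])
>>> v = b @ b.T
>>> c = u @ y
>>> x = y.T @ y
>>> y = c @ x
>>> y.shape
(23, 17, 23, 11)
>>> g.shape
(23, 17, 23, 11)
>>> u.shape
(23, 17, 23, 23)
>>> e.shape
(37,)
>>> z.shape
(17, 5, 17)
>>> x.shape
(11, 11)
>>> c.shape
(23, 17, 23, 11)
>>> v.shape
(31, 31)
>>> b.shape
(31, 37)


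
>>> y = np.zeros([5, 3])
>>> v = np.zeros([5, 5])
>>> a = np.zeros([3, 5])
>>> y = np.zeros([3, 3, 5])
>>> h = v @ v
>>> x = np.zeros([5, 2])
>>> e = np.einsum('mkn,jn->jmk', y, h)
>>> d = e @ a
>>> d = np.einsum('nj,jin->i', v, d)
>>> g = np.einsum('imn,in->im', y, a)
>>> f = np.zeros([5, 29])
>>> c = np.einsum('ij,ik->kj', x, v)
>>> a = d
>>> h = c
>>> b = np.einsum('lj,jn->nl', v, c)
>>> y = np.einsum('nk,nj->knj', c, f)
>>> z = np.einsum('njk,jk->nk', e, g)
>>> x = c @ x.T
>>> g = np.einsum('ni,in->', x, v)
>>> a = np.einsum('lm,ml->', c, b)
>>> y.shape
(2, 5, 29)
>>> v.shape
(5, 5)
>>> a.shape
()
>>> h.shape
(5, 2)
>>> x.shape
(5, 5)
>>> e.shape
(5, 3, 3)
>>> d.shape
(3,)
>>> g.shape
()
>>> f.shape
(5, 29)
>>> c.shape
(5, 2)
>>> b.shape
(2, 5)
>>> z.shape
(5, 3)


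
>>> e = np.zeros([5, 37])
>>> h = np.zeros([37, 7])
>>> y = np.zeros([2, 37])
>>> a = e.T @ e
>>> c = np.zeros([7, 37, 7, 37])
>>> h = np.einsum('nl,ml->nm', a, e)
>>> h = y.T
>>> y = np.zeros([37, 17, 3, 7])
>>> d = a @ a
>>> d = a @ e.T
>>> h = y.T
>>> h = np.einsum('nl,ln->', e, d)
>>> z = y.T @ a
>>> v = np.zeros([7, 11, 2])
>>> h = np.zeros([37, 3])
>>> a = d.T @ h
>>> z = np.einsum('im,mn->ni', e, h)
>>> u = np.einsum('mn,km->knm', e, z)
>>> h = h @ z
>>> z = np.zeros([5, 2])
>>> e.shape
(5, 37)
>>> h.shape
(37, 5)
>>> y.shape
(37, 17, 3, 7)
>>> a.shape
(5, 3)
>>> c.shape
(7, 37, 7, 37)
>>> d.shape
(37, 5)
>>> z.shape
(5, 2)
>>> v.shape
(7, 11, 2)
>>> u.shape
(3, 37, 5)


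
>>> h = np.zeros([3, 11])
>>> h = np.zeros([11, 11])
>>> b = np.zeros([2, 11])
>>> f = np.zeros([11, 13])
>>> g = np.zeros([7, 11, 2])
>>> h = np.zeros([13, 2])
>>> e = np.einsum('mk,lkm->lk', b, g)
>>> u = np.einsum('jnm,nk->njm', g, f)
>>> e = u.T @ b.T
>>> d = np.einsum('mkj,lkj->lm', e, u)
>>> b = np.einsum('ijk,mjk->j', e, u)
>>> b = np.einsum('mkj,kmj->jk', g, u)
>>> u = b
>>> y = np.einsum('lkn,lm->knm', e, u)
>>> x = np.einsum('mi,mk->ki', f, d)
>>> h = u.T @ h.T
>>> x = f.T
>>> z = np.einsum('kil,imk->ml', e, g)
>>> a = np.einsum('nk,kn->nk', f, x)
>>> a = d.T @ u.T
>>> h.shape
(11, 13)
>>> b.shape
(2, 11)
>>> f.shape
(11, 13)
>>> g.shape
(7, 11, 2)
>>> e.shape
(2, 7, 2)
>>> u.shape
(2, 11)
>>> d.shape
(11, 2)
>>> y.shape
(7, 2, 11)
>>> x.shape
(13, 11)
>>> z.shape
(11, 2)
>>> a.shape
(2, 2)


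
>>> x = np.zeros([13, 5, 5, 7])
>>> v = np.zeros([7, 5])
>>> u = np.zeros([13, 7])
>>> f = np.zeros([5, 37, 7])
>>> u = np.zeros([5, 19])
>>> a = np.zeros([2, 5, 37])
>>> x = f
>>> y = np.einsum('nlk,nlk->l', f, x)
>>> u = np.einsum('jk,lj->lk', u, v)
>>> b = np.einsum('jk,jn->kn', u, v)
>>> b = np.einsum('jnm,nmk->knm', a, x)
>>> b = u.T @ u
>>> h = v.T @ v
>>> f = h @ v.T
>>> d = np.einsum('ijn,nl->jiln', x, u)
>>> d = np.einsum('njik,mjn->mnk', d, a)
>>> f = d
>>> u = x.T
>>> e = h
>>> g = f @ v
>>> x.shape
(5, 37, 7)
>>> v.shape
(7, 5)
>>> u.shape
(7, 37, 5)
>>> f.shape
(2, 37, 7)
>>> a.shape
(2, 5, 37)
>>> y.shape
(37,)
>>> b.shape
(19, 19)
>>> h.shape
(5, 5)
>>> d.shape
(2, 37, 7)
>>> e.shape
(5, 5)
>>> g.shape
(2, 37, 5)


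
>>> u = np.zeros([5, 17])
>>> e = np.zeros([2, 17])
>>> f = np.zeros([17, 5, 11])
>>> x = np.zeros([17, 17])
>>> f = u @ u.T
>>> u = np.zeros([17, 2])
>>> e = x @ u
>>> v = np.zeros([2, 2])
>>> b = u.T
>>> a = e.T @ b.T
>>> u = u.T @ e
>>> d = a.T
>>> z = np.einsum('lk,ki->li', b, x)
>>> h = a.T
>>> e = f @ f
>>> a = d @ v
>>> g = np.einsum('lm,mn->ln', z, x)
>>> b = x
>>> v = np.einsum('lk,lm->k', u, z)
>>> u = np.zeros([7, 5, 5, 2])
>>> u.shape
(7, 5, 5, 2)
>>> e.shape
(5, 5)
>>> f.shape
(5, 5)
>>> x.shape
(17, 17)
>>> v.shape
(2,)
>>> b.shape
(17, 17)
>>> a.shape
(2, 2)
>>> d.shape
(2, 2)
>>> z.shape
(2, 17)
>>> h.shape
(2, 2)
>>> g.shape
(2, 17)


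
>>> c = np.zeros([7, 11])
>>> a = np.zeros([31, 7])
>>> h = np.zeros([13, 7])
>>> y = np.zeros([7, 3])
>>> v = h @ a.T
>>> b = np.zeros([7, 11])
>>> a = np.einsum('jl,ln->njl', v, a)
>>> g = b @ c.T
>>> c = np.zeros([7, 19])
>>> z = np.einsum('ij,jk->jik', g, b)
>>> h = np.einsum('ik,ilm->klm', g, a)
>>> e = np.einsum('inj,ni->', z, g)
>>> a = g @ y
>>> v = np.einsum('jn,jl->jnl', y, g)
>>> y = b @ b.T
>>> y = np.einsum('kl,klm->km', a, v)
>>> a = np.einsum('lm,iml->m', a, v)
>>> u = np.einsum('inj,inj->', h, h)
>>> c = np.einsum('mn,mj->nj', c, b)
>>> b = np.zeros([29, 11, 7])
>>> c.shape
(19, 11)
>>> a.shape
(3,)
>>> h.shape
(7, 13, 31)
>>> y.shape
(7, 7)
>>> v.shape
(7, 3, 7)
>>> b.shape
(29, 11, 7)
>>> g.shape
(7, 7)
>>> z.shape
(7, 7, 11)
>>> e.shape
()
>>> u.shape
()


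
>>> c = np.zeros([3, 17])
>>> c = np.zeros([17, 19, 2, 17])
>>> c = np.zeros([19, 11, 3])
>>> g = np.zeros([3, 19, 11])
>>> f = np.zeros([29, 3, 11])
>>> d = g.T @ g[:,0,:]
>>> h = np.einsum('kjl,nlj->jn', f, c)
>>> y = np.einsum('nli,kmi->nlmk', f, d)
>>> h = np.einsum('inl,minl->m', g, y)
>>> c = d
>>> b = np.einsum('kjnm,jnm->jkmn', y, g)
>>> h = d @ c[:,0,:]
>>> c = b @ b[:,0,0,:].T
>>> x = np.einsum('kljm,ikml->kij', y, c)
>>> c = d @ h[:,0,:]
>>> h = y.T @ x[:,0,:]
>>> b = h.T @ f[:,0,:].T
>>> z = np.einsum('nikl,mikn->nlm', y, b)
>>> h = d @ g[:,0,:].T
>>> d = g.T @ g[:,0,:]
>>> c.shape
(11, 19, 11)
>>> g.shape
(3, 19, 11)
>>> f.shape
(29, 3, 11)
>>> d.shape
(11, 19, 11)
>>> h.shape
(11, 19, 3)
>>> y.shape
(29, 3, 19, 11)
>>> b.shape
(19, 3, 19, 29)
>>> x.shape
(29, 3, 19)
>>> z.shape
(29, 11, 19)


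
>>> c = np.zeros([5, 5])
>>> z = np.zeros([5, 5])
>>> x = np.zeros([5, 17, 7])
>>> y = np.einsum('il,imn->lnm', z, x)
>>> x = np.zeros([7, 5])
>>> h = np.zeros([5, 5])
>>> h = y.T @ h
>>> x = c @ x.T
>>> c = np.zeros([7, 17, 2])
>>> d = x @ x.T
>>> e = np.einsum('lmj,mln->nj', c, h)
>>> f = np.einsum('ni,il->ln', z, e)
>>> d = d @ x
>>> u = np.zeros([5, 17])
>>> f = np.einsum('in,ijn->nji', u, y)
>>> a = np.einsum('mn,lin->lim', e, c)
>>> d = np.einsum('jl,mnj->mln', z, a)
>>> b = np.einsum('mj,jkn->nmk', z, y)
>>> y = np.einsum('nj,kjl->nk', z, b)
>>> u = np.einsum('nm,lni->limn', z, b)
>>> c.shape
(7, 17, 2)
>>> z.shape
(5, 5)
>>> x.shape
(5, 7)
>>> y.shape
(5, 17)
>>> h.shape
(17, 7, 5)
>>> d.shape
(7, 5, 17)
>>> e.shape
(5, 2)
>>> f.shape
(17, 7, 5)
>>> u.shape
(17, 7, 5, 5)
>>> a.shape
(7, 17, 5)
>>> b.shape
(17, 5, 7)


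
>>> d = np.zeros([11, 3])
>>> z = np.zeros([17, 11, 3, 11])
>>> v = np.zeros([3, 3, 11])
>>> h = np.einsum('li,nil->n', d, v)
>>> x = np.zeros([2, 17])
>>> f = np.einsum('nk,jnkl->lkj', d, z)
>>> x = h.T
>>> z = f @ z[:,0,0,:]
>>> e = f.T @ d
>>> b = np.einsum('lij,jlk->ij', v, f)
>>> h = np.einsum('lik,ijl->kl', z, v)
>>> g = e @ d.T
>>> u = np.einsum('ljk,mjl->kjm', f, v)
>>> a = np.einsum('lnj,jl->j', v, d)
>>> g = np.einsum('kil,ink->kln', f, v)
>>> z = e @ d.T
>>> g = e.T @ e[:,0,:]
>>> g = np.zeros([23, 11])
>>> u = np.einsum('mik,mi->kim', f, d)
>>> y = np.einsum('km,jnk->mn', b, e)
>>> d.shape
(11, 3)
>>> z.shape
(17, 3, 11)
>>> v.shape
(3, 3, 11)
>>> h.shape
(11, 11)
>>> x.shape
(3,)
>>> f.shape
(11, 3, 17)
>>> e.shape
(17, 3, 3)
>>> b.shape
(3, 11)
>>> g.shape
(23, 11)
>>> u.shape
(17, 3, 11)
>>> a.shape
(11,)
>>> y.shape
(11, 3)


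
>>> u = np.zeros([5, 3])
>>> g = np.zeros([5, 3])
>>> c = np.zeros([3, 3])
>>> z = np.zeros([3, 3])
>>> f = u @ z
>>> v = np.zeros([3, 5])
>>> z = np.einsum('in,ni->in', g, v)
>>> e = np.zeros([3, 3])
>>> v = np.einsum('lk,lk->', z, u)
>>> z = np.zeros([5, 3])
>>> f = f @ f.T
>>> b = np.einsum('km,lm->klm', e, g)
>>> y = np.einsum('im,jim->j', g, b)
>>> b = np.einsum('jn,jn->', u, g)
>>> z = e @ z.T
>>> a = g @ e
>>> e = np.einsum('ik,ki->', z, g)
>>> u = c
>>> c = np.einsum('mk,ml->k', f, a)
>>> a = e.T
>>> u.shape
(3, 3)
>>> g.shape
(5, 3)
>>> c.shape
(5,)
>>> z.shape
(3, 5)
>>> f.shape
(5, 5)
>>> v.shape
()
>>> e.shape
()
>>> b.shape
()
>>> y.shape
(3,)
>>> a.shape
()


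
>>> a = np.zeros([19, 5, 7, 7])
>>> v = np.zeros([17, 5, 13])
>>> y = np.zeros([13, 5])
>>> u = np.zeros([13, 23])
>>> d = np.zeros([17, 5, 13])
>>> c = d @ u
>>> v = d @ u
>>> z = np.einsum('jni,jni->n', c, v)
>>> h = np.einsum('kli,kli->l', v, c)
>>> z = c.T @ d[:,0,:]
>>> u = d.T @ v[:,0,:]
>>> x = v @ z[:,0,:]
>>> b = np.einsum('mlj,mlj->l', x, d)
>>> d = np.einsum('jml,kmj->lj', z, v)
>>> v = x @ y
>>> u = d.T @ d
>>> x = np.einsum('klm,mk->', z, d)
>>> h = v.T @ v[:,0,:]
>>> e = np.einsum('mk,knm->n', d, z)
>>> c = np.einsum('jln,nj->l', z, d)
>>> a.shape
(19, 5, 7, 7)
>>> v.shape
(17, 5, 5)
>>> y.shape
(13, 5)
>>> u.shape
(23, 23)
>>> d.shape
(13, 23)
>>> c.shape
(5,)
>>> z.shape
(23, 5, 13)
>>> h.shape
(5, 5, 5)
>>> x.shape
()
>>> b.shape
(5,)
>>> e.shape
(5,)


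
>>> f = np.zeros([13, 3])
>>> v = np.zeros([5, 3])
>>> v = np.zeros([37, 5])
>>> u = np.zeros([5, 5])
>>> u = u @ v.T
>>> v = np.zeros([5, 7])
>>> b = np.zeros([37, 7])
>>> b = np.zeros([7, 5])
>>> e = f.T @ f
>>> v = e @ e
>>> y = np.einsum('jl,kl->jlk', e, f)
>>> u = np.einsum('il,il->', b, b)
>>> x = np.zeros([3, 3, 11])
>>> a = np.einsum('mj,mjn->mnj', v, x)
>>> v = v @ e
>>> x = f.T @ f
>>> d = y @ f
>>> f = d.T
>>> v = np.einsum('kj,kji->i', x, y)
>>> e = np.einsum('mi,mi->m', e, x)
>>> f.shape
(3, 3, 3)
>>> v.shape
(13,)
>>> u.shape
()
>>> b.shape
(7, 5)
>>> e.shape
(3,)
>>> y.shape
(3, 3, 13)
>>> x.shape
(3, 3)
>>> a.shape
(3, 11, 3)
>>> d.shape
(3, 3, 3)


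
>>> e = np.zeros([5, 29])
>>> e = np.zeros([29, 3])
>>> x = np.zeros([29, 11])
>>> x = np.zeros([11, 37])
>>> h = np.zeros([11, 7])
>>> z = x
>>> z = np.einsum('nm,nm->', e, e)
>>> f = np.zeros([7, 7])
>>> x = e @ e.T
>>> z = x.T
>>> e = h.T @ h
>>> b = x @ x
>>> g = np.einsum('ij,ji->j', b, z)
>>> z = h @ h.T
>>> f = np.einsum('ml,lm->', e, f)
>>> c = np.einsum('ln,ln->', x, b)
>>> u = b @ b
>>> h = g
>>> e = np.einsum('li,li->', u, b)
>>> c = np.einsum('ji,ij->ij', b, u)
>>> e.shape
()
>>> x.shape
(29, 29)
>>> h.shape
(29,)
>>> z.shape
(11, 11)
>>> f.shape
()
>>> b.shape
(29, 29)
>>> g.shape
(29,)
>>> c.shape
(29, 29)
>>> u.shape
(29, 29)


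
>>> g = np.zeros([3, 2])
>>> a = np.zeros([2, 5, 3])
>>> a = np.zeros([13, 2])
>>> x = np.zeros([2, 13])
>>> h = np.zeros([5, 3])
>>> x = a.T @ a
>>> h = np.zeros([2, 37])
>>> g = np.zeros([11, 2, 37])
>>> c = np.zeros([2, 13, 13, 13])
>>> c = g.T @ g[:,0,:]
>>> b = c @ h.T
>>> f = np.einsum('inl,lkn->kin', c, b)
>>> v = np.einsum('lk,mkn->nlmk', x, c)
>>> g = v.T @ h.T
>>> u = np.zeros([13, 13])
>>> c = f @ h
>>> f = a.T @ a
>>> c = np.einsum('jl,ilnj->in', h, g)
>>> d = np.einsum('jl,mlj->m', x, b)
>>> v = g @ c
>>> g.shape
(2, 37, 2, 2)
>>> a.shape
(13, 2)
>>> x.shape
(2, 2)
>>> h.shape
(2, 37)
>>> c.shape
(2, 2)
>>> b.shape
(37, 2, 2)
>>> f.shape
(2, 2)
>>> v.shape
(2, 37, 2, 2)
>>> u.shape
(13, 13)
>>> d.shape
(37,)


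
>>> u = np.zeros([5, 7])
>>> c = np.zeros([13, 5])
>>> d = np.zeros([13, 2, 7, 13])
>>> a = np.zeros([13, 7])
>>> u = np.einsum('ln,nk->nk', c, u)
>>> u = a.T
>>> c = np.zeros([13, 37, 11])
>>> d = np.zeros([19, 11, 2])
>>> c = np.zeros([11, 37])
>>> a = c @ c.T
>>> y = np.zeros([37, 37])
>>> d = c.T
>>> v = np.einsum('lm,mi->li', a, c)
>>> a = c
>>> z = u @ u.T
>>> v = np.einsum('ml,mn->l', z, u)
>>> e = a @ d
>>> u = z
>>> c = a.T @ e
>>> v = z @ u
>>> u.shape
(7, 7)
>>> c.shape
(37, 11)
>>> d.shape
(37, 11)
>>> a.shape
(11, 37)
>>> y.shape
(37, 37)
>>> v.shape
(7, 7)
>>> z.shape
(7, 7)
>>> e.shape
(11, 11)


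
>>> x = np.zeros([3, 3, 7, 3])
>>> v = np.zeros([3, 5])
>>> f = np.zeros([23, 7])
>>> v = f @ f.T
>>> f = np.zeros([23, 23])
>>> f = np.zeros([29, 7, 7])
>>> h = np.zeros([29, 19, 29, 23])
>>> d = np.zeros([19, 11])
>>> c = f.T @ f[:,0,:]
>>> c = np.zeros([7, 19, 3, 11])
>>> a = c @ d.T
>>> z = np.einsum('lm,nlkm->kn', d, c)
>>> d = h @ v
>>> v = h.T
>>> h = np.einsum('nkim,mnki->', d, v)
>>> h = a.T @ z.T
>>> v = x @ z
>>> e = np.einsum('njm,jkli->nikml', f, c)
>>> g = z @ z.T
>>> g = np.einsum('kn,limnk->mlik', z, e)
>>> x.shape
(3, 3, 7, 3)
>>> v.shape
(3, 3, 7, 7)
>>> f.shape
(29, 7, 7)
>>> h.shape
(19, 3, 19, 3)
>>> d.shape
(29, 19, 29, 23)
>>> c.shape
(7, 19, 3, 11)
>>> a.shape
(7, 19, 3, 19)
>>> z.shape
(3, 7)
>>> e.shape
(29, 11, 19, 7, 3)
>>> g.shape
(19, 29, 11, 3)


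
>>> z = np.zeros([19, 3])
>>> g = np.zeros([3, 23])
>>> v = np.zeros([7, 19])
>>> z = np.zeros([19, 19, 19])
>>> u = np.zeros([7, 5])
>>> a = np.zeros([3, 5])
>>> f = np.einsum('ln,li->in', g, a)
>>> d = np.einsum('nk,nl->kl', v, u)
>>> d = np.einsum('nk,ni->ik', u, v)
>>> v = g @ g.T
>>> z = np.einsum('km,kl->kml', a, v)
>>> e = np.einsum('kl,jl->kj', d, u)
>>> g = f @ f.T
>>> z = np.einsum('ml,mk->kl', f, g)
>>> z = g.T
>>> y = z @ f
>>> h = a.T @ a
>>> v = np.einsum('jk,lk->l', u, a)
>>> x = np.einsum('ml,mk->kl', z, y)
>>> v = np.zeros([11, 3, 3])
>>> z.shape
(5, 5)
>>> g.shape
(5, 5)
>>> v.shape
(11, 3, 3)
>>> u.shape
(7, 5)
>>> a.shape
(3, 5)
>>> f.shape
(5, 23)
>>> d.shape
(19, 5)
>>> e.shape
(19, 7)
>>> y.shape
(5, 23)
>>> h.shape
(5, 5)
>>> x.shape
(23, 5)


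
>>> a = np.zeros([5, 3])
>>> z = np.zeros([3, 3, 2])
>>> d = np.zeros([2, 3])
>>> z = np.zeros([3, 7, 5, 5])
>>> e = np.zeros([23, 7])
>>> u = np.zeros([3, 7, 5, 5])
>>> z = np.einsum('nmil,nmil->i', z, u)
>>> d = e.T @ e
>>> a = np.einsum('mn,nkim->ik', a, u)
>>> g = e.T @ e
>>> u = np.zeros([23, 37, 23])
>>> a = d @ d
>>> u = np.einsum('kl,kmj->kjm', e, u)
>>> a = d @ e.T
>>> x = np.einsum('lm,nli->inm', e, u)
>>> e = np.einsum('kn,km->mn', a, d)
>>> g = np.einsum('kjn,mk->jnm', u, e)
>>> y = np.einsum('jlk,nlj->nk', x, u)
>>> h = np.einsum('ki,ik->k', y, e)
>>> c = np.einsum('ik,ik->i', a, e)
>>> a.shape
(7, 23)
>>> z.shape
(5,)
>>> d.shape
(7, 7)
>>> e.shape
(7, 23)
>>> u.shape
(23, 23, 37)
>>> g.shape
(23, 37, 7)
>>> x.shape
(37, 23, 7)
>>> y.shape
(23, 7)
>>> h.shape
(23,)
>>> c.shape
(7,)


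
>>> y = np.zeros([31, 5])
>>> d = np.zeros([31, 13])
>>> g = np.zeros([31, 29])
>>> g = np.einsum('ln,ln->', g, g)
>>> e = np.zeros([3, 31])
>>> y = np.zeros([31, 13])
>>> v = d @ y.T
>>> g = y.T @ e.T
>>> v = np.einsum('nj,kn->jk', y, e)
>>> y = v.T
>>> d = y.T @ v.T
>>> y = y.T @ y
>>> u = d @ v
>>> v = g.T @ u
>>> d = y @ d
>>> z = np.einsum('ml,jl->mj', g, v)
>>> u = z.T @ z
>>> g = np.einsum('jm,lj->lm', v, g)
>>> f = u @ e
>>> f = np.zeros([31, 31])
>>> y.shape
(13, 13)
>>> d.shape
(13, 13)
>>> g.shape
(13, 3)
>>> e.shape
(3, 31)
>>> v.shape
(3, 3)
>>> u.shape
(3, 3)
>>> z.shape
(13, 3)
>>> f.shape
(31, 31)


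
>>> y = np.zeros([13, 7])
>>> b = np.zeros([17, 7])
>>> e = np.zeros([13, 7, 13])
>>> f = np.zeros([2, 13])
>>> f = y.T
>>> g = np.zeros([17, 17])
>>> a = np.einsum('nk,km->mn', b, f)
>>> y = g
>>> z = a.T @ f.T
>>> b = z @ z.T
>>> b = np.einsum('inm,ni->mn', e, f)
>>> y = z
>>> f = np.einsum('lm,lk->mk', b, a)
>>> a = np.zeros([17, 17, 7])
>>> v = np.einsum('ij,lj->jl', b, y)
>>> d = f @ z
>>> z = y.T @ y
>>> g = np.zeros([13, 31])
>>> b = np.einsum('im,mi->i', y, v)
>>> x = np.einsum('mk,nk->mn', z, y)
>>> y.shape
(17, 7)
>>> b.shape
(17,)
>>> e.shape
(13, 7, 13)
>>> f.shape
(7, 17)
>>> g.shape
(13, 31)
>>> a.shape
(17, 17, 7)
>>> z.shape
(7, 7)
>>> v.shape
(7, 17)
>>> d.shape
(7, 7)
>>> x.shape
(7, 17)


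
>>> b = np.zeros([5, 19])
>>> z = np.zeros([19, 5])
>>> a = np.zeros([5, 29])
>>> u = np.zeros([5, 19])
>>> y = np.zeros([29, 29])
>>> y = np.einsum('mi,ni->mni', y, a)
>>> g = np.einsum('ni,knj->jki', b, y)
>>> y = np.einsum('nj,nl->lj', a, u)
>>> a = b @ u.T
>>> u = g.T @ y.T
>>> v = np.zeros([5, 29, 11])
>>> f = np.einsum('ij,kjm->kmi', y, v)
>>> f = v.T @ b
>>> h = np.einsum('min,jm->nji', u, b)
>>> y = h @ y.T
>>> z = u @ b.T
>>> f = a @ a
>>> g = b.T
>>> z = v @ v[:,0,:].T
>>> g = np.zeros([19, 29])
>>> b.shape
(5, 19)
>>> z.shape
(5, 29, 5)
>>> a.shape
(5, 5)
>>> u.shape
(19, 29, 19)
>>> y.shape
(19, 5, 19)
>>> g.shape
(19, 29)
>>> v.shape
(5, 29, 11)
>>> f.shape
(5, 5)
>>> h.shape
(19, 5, 29)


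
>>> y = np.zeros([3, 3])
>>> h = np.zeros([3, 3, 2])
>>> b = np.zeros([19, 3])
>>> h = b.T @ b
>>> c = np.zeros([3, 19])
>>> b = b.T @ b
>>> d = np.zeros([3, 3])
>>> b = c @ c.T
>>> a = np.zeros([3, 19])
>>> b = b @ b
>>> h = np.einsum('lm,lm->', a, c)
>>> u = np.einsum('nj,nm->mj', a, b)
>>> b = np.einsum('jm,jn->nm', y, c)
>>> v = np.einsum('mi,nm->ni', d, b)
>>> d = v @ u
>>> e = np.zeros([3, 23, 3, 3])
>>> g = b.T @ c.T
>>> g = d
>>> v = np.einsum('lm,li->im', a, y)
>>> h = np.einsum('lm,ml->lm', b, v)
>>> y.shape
(3, 3)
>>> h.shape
(19, 3)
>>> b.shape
(19, 3)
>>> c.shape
(3, 19)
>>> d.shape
(19, 19)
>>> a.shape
(3, 19)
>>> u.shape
(3, 19)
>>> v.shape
(3, 19)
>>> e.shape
(3, 23, 3, 3)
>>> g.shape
(19, 19)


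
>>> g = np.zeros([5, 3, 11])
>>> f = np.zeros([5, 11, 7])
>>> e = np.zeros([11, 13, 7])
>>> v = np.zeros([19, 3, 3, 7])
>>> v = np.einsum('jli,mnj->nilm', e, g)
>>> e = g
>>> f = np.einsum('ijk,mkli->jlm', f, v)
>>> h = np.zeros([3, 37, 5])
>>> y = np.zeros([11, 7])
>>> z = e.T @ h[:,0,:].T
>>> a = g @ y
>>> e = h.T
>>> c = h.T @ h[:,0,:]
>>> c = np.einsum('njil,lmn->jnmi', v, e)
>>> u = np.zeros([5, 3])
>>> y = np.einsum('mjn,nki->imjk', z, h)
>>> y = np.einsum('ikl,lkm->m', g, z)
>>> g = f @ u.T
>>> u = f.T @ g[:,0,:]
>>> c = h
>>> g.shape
(11, 13, 5)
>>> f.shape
(11, 13, 3)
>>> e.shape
(5, 37, 3)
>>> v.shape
(3, 7, 13, 5)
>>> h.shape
(3, 37, 5)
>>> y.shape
(3,)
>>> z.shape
(11, 3, 3)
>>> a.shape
(5, 3, 7)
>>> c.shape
(3, 37, 5)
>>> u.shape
(3, 13, 5)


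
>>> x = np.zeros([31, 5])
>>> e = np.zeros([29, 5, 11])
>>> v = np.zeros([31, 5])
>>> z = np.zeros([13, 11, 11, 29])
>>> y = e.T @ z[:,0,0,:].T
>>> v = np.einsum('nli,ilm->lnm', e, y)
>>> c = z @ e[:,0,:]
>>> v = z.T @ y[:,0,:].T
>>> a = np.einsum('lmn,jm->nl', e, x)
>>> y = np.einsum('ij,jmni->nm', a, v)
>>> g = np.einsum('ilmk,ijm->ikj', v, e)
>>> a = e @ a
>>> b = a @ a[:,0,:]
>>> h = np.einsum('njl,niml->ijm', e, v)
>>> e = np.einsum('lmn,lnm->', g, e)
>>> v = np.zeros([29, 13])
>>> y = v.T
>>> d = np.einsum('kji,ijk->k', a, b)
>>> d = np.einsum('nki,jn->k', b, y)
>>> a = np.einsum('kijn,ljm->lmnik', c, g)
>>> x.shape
(31, 5)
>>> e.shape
()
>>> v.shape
(29, 13)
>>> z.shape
(13, 11, 11, 29)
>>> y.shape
(13, 29)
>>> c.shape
(13, 11, 11, 11)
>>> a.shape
(29, 5, 11, 11, 13)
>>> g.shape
(29, 11, 5)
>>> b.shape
(29, 5, 29)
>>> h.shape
(11, 5, 11)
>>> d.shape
(5,)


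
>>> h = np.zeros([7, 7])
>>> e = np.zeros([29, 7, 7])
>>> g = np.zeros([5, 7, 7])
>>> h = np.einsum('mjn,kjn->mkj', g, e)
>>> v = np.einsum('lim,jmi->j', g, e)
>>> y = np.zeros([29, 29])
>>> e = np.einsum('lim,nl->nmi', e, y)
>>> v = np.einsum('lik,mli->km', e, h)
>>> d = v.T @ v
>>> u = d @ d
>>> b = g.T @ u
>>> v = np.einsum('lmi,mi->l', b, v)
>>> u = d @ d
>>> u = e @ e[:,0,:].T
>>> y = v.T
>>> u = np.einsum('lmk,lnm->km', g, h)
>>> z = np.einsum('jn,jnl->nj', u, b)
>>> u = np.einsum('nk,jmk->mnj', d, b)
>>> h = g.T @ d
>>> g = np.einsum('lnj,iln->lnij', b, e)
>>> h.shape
(7, 7, 5)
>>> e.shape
(29, 7, 7)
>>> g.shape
(7, 7, 29, 5)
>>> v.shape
(7,)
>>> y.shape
(7,)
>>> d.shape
(5, 5)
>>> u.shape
(7, 5, 7)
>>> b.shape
(7, 7, 5)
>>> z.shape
(7, 7)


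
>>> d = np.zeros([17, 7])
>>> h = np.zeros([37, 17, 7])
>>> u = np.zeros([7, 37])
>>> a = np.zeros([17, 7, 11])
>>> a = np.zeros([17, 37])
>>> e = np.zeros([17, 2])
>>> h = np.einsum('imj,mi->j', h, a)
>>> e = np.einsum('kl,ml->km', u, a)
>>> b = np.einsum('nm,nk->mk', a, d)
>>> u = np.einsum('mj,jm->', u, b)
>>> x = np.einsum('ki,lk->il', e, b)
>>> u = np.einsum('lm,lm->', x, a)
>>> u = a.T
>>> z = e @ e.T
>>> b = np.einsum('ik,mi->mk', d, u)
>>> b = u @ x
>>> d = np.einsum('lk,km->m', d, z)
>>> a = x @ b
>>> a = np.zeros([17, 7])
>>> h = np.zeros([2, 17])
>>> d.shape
(7,)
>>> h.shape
(2, 17)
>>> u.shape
(37, 17)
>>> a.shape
(17, 7)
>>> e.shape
(7, 17)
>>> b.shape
(37, 37)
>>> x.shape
(17, 37)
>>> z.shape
(7, 7)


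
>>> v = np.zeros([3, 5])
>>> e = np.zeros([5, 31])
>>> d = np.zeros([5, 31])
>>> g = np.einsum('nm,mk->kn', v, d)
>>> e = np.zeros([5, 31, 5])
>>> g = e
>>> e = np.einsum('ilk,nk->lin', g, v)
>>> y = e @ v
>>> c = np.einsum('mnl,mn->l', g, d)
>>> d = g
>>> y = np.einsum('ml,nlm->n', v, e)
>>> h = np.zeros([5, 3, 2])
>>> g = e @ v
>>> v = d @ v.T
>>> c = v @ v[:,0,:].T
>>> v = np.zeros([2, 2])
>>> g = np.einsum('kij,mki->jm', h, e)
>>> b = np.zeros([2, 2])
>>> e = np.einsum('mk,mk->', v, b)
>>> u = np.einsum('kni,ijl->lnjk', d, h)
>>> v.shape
(2, 2)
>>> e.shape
()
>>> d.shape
(5, 31, 5)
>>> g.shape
(2, 31)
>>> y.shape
(31,)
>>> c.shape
(5, 31, 5)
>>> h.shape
(5, 3, 2)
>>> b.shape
(2, 2)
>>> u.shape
(2, 31, 3, 5)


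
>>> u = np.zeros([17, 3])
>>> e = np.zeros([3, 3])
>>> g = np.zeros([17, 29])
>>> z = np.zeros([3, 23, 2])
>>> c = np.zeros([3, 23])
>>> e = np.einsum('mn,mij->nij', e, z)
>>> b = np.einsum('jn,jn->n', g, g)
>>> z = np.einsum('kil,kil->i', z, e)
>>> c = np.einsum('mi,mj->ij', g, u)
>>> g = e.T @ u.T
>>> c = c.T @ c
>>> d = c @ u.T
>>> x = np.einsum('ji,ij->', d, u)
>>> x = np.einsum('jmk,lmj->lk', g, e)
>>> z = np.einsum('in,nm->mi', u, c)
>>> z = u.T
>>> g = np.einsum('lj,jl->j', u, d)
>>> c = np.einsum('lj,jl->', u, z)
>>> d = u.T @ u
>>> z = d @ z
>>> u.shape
(17, 3)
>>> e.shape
(3, 23, 2)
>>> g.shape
(3,)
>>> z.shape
(3, 17)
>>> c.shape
()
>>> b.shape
(29,)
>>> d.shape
(3, 3)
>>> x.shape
(3, 17)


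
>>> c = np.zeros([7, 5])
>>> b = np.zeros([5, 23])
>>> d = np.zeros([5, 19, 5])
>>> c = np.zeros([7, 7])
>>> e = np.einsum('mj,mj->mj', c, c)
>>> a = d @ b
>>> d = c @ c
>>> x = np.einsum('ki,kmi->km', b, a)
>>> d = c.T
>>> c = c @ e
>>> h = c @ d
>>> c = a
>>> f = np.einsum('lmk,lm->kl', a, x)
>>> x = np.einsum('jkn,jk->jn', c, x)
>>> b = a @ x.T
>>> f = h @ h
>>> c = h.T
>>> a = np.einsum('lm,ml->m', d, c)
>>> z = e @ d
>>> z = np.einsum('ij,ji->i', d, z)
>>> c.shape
(7, 7)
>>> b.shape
(5, 19, 5)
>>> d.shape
(7, 7)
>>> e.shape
(7, 7)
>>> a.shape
(7,)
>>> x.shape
(5, 23)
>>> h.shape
(7, 7)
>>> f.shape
(7, 7)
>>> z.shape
(7,)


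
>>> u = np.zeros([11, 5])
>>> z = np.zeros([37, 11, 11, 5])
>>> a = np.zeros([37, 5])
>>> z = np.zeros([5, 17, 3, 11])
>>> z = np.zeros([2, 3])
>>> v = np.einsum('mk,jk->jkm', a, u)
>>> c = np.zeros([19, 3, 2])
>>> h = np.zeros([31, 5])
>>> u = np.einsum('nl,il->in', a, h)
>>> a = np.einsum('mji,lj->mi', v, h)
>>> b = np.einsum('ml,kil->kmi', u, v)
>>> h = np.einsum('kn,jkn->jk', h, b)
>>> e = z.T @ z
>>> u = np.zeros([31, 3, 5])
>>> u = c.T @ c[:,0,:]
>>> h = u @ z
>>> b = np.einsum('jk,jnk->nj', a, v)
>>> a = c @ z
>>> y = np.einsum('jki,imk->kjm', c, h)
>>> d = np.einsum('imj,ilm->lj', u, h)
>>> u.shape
(2, 3, 2)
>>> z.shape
(2, 3)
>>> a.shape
(19, 3, 3)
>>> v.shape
(11, 5, 37)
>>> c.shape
(19, 3, 2)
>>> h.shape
(2, 3, 3)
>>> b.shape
(5, 11)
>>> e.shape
(3, 3)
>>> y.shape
(3, 19, 3)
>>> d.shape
(3, 2)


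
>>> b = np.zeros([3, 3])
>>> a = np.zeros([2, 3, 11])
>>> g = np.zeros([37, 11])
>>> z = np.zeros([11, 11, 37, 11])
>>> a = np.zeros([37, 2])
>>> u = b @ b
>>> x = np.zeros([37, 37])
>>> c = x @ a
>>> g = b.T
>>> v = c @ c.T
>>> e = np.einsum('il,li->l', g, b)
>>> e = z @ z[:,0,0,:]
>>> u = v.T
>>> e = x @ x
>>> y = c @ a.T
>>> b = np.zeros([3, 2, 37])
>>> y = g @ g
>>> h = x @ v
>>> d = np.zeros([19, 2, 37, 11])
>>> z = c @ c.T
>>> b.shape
(3, 2, 37)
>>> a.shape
(37, 2)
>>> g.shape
(3, 3)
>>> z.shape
(37, 37)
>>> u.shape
(37, 37)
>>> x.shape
(37, 37)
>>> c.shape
(37, 2)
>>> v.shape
(37, 37)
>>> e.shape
(37, 37)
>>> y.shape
(3, 3)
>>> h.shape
(37, 37)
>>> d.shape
(19, 2, 37, 11)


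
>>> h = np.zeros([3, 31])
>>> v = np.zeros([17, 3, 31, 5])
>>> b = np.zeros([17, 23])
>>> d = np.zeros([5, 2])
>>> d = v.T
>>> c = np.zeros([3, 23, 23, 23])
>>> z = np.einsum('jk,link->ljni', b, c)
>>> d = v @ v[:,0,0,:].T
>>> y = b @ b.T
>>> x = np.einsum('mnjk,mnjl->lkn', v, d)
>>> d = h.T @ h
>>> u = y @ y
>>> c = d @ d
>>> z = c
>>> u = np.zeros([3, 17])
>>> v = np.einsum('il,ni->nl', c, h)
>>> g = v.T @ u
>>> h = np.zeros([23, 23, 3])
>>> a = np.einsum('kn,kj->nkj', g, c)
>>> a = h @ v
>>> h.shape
(23, 23, 3)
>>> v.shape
(3, 31)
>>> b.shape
(17, 23)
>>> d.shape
(31, 31)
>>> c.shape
(31, 31)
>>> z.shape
(31, 31)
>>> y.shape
(17, 17)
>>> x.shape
(17, 5, 3)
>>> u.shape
(3, 17)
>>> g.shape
(31, 17)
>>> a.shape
(23, 23, 31)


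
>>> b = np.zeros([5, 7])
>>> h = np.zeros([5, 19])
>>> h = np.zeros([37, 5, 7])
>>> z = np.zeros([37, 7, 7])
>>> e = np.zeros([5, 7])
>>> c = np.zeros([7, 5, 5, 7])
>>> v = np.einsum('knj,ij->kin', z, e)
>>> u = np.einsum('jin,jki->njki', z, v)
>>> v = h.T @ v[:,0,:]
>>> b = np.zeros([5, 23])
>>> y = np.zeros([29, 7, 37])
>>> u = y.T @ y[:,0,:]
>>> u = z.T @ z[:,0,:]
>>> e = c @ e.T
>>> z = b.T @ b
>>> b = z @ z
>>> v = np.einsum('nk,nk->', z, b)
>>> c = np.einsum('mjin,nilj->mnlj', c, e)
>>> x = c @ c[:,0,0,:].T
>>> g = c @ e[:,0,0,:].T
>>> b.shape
(23, 23)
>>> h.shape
(37, 5, 7)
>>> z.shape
(23, 23)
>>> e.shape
(7, 5, 5, 5)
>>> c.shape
(7, 7, 5, 5)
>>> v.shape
()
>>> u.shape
(7, 7, 7)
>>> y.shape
(29, 7, 37)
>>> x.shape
(7, 7, 5, 7)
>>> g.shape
(7, 7, 5, 7)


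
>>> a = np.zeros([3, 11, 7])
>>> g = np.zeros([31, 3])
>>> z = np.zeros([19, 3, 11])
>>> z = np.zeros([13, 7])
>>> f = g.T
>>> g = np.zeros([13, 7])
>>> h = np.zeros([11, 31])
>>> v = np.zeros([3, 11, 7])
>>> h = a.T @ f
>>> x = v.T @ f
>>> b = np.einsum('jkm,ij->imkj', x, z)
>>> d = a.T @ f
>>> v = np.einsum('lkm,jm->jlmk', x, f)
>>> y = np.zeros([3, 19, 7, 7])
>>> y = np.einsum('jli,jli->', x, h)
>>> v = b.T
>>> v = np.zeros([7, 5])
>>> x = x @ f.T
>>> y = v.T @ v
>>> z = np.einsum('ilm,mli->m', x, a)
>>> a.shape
(3, 11, 7)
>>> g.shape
(13, 7)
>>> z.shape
(3,)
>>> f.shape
(3, 31)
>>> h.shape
(7, 11, 31)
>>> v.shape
(7, 5)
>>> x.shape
(7, 11, 3)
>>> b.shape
(13, 31, 11, 7)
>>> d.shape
(7, 11, 31)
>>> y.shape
(5, 5)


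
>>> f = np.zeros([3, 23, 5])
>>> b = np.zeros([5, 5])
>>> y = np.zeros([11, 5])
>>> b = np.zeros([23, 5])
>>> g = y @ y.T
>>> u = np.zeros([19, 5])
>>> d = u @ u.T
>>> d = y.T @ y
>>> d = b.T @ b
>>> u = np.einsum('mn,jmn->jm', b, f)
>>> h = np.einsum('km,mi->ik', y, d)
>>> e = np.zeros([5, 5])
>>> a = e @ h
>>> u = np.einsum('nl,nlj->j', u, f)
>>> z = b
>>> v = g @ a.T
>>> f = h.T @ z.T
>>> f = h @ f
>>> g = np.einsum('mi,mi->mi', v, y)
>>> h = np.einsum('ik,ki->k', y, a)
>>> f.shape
(5, 23)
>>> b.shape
(23, 5)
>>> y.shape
(11, 5)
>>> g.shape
(11, 5)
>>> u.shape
(5,)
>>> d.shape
(5, 5)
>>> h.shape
(5,)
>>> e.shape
(5, 5)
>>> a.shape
(5, 11)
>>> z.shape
(23, 5)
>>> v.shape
(11, 5)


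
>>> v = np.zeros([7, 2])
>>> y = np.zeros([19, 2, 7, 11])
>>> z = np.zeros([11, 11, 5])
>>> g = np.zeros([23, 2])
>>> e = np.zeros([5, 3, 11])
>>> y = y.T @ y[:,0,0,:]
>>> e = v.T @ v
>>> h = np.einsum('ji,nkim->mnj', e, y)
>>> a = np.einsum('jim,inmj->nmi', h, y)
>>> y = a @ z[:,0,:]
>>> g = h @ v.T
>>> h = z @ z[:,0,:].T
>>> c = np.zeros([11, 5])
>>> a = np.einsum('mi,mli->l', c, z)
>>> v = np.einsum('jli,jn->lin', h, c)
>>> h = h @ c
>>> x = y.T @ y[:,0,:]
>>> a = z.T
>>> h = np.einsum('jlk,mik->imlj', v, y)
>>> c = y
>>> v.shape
(11, 11, 5)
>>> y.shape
(7, 2, 5)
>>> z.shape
(11, 11, 5)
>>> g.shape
(11, 11, 7)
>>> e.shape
(2, 2)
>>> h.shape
(2, 7, 11, 11)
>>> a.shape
(5, 11, 11)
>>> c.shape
(7, 2, 5)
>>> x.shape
(5, 2, 5)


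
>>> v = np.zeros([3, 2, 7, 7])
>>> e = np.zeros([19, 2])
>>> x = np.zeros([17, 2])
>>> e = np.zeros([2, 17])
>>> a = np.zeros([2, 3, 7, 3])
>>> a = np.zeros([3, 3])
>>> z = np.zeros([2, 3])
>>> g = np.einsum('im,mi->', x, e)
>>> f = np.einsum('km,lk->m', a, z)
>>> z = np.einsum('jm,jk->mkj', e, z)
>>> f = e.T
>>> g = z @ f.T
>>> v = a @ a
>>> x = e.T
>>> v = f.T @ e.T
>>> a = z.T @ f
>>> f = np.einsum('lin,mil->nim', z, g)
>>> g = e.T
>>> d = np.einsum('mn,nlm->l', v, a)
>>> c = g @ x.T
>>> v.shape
(2, 2)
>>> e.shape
(2, 17)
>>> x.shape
(17, 2)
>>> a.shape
(2, 3, 2)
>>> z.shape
(17, 3, 2)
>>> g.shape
(17, 2)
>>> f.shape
(2, 3, 17)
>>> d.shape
(3,)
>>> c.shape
(17, 17)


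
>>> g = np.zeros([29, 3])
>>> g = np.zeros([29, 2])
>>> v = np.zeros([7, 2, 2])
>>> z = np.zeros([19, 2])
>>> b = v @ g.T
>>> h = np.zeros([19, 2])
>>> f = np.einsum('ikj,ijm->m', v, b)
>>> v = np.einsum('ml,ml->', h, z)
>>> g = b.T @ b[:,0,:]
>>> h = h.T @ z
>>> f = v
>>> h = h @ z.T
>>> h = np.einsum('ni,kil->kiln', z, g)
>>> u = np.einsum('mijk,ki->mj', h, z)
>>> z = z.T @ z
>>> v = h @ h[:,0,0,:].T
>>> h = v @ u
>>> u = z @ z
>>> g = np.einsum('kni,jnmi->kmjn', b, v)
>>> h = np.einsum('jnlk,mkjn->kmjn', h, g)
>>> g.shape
(7, 29, 29, 2)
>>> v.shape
(29, 2, 29, 29)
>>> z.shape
(2, 2)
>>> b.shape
(7, 2, 29)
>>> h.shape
(29, 7, 29, 2)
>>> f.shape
()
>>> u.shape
(2, 2)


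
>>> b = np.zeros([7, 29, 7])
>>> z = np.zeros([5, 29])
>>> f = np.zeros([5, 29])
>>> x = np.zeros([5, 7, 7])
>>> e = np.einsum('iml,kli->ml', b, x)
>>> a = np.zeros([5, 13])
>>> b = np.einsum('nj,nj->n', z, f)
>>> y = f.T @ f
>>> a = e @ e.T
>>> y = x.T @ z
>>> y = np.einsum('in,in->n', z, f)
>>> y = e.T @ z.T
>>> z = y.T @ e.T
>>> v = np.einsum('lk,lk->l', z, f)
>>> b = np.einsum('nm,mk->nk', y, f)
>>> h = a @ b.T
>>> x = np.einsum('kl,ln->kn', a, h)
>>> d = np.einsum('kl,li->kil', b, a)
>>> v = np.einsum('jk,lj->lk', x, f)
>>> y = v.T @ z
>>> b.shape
(7, 29)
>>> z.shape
(5, 29)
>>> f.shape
(5, 29)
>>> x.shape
(29, 7)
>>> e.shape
(29, 7)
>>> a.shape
(29, 29)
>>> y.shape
(7, 29)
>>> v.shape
(5, 7)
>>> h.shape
(29, 7)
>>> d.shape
(7, 29, 29)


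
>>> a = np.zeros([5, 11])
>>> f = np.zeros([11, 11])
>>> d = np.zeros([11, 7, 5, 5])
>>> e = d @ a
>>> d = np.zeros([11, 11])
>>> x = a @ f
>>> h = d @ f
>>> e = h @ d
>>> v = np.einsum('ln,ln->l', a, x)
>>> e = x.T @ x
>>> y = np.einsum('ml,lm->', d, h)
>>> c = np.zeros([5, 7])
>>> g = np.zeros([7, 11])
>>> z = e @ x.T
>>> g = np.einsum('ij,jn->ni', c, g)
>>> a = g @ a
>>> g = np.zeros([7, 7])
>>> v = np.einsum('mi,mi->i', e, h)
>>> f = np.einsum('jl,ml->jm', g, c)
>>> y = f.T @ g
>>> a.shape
(11, 11)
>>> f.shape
(7, 5)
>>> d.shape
(11, 11)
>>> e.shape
(11, 11)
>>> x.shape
(5, 11)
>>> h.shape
(11, 11)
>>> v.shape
(11,)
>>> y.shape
(5, 7)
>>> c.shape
(5, 7)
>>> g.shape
(7, 7)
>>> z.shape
(11, 5)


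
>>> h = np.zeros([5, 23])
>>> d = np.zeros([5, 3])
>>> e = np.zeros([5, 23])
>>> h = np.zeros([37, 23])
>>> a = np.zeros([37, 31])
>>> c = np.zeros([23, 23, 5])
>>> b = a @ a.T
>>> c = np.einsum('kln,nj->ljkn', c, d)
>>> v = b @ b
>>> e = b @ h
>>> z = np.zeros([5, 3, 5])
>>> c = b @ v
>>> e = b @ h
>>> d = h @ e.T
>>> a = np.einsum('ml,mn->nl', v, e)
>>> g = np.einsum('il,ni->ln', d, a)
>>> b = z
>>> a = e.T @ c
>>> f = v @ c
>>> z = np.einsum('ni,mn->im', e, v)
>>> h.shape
(37, 23)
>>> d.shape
(37, 37)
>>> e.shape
(37, 23)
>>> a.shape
(23, 37)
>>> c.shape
(37, 37)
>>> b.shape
(5, 3, 5)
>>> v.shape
(37, 37)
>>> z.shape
(23, 37)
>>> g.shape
(37, 23)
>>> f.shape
(37, 37)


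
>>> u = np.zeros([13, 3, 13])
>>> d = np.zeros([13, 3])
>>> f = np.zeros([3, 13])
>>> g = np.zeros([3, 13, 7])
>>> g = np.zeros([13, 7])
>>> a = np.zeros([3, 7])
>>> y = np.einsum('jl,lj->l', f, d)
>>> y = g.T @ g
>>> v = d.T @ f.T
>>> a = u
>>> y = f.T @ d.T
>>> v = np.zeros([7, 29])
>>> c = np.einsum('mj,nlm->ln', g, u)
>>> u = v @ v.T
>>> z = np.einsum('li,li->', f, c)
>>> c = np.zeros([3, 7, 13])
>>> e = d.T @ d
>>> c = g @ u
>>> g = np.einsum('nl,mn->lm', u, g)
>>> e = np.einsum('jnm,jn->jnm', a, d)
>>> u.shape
(7, 7)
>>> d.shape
(13, 3)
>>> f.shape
(3, 13)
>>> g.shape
(7, 13)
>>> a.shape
(13, 3, 13)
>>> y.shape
(13, 13)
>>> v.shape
(7, 29)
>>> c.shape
(13, 7)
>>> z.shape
()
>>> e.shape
(13, 3, 13)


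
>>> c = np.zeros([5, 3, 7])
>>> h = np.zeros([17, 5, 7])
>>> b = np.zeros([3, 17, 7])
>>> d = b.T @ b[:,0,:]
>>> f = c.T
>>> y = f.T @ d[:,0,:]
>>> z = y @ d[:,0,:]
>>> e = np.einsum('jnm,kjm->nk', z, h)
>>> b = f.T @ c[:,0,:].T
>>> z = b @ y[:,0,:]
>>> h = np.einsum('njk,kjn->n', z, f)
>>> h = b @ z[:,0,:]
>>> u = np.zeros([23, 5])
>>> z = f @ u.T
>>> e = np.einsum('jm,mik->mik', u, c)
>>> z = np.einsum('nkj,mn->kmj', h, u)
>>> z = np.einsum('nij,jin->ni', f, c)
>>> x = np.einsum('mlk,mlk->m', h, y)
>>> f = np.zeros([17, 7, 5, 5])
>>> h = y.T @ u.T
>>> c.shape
(5, 3, 7)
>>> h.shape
(7, 3, 23)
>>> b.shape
(5, 3, 5)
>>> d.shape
(7, 17, 7)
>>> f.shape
(17, 7, 5, 5)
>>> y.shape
(5, 3, 7)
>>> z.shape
(7, 3)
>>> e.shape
(5, 3, 7)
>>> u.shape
(23, 5)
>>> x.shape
(5,)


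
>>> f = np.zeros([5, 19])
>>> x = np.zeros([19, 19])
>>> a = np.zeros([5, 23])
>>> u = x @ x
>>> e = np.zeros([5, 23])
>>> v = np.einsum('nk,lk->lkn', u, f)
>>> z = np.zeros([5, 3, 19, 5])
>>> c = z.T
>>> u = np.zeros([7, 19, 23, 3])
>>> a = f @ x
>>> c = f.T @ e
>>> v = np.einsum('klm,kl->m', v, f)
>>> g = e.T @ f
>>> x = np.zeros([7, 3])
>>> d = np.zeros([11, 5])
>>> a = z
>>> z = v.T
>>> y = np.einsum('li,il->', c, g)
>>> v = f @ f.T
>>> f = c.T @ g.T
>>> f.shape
(23, 23)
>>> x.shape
(7, 3)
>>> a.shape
(5, 3, 19, 5)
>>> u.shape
(7, 19, 23, 3)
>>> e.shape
(5, 23)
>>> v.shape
(5, 5)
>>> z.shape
(19,)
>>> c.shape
(19, 23)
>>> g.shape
(23, 19)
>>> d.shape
(11, 5)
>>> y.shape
()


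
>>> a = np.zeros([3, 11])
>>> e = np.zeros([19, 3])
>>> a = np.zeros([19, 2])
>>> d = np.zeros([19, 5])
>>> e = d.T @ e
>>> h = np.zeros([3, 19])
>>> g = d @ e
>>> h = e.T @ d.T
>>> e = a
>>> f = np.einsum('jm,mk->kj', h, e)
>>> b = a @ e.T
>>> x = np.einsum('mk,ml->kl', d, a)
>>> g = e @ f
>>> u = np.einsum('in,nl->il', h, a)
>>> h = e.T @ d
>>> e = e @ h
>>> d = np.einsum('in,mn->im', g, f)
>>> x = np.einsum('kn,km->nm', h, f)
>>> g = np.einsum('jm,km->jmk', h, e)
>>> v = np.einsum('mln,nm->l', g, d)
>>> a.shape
(19, 2)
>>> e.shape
(19, 5)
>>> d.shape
(19, 2)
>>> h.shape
(2, 5)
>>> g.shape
(2, 5, 19)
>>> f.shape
(2, 3)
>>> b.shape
(19, 19)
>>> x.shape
(5, 3)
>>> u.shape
(3, 2)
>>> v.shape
(5,)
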